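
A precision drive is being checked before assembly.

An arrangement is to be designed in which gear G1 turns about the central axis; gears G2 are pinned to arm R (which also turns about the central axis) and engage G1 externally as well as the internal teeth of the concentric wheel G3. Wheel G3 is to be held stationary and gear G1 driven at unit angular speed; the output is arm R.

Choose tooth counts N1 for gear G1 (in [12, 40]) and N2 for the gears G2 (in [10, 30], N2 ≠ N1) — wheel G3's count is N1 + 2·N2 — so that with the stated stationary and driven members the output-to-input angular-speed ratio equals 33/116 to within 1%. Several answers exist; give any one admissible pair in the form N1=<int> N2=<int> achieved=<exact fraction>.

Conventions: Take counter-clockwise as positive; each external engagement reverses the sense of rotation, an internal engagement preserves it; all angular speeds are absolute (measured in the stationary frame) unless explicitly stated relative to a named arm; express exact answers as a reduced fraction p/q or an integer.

planetary set to be sized for 33/116 (Willis relation)
Willis with ω_ring = 0: ω_arm/ω_sun = N1/(N1+N3); set equal to 33/116  ⇒  N3/N1 = 1/(33/116) − 1 = 83/33
N3 = N1 + 2·N2  ⇒  N2/N1 = (N3/N1 − 1)/2 = (83/33 − 1)/2 = 25/33
smallest multiple with N1 ≥ 12 and N2 ≥ 10: k = 1  ⇒  N1 = 1·33 = 33, N2 = 1·25 = 25 (N1 ≤ 40, N2 ≤ 30, N2 ≠ N1 ✓), N3 = 33 + 2·25 = 83
check: N1/(N1+N3) with N1 = 33, N3 = 83 gives 33/116; |achieved − target| = 0 ≤ 33/11600 ✓

N1=33 N2=25 achieved=33/116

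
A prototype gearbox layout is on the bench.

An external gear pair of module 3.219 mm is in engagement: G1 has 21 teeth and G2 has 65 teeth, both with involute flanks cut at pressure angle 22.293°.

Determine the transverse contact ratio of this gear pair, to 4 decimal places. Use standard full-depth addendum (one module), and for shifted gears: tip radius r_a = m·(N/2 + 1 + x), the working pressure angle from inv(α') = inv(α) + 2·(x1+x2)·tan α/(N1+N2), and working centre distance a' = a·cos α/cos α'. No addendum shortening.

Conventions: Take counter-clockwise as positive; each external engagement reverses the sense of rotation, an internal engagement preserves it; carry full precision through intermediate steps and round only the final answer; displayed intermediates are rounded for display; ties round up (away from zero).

single-mesh involute tooth geometry (21T engaging 65T at module 3.219)
base radii: r_b1 = 31.273193, r_b2 = 96.797977
tip radii: r_a1 = 37.018500, r_a2 = 107.836500
no profile shift: α' = α, a' = a
action lengths: √(r_a1²−r_b1²) = 19.807998, √(r_a2²−r_b2²) = 47.527491
base pitch p_b = π·m·cos α = 9.356917
CR = (19.807998 + 47.527491 − 138.417000·sin 22.29300°)/9.356917 = 1.584705
contact ratio ≈ 1.5847

1.5847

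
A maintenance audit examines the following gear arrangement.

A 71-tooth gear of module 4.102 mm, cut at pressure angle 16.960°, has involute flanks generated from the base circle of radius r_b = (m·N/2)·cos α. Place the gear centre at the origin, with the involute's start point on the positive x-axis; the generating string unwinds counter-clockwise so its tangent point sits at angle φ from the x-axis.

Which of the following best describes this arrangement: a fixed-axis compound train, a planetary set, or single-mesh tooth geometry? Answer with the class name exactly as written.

single-mesh tooth geometry

topology: single-mesh involute geometry — m = 4.102, N = 71
classification: single-mesh tooth geometry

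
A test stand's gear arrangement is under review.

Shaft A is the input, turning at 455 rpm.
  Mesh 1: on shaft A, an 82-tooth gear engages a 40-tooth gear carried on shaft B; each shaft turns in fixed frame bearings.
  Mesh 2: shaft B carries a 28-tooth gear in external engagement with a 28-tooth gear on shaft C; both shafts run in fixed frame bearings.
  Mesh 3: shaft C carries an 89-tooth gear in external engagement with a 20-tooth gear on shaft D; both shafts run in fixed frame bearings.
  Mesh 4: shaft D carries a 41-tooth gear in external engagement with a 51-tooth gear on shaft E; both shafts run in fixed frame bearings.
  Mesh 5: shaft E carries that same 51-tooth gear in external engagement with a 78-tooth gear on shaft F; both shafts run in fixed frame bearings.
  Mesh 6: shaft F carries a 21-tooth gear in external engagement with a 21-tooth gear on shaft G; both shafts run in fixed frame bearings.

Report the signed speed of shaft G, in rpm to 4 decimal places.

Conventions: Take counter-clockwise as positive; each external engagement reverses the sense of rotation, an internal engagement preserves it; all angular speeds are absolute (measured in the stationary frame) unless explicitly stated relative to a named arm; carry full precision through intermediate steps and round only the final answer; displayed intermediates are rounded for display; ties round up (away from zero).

topology: fixed-axis compound train — 6 meshes, A→G
mesh 1 [82T→40T]: ω = 455.0000×82/40 = 932.7500 rpm, sense flips to −
mesh 2 [28T→28T]: ω = 932.7500×28/28 = 932.7500 rpm, sense flips to +
mesh 3 [89T→20T]: ω = 932.7500×89/20 = 4150.7375 rpm, sense flips to −
mesh 4 [41T→51T]: ω = 4150.7375×41/51 = 3336.8674 rpm, sense flips to +
mesh 5 [51T→78T]: ω = 3336.8674×51/78 = 2181.7979 rpm, sense flips to −
mesh 6 [21T→21T]: ω = 2181.7979×21/21 = 2181.7979 rpm, sense flips to +
signed output speed = +2181.7979 rpm

+2181.7979 rpm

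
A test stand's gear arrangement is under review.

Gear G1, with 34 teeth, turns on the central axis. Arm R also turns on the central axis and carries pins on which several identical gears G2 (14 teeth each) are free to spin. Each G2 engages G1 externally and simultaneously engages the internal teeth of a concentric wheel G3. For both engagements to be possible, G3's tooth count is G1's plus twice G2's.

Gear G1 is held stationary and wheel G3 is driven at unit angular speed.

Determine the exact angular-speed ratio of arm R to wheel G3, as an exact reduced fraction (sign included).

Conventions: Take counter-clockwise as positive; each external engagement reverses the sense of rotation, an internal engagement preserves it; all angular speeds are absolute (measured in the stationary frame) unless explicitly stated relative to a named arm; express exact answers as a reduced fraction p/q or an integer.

31/48

planetary set (34T centre, 14T on arm, 62T internal) — Willis relation
ring teeth: 34 + 2·14 = 62
34(ω_sun−ω_arm) = −62(ω_ring−ω_arm),  ω_sun = 0, ω_ring = 1
34(0−ω_arm) = −62(1−ω_arm)  ⇒  96·ω_arm = 62  ⇒  ω_arm = 31/48
ω_out/ω_in = 31/48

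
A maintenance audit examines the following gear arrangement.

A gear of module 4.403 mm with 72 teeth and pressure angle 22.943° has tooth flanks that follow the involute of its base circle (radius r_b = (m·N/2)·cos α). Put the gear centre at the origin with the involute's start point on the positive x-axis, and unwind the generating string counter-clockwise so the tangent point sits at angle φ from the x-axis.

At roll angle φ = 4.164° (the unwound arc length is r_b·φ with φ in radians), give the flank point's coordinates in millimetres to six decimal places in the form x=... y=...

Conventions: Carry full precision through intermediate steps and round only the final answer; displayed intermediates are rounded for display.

x=146.353901 y=0.018667

single-mesh involute tooth geometry (72T wheel at module 4.403)
pitch radius r_p = m·N/2 = 4.403·72/2 = 158.508000
base radius r_b = r_p·cos α = 158.508000·cos 22.943° = 145.968925
roll angle φ = 4.164° = 0.07267551 rad
x = r_b·(cos φ + φ·sin φ) = 146.353901
y = r_b·(sin φ − φ·cos φ) = 0.018667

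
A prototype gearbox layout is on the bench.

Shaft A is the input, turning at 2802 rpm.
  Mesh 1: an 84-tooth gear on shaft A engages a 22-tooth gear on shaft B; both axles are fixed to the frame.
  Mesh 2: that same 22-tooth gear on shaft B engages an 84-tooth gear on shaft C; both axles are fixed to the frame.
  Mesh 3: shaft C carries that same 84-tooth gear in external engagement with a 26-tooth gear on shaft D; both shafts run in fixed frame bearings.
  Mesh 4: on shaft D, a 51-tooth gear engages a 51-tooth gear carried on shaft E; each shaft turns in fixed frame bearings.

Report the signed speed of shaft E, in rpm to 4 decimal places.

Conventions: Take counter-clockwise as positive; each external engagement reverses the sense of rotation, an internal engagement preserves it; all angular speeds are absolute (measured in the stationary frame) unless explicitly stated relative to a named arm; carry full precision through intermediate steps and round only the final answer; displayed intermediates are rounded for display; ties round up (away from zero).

+9052.6154 rpm

recognized (5 fixed axles, 4 meshes): fixed-axis compound train
mesh 1 [84T→22T]: ω = 2802.0000×84/22 = 10698.5455 rpm, sense flips to −
mesh 2 [22T→84T]: ω = 10698.5455×22/84 = 2802.0000 rpm, sense flips to +
mesh 3 [84T→26T]: ω = 2802.0000×84/26 = 9052.6154 rpm, sense flips to −
mesh 4 [51T→51T]: ω = 9052.6154×51/51 = 9052.6154 rpm, sense flips to +
signed output speed = +9052.6154 rpm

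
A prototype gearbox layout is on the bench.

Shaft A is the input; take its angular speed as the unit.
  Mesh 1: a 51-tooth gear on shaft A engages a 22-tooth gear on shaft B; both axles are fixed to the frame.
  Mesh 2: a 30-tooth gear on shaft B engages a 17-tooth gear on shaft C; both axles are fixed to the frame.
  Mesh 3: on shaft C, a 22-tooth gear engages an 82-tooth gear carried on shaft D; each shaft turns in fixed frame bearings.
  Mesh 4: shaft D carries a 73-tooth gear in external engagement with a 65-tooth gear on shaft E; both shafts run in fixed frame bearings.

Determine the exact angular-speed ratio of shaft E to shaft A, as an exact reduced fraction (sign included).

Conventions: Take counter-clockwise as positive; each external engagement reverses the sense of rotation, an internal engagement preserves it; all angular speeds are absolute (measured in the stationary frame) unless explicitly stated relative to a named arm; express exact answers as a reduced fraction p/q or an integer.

657/533

class = fixed-axis compound train [4 meshes; 4 ratios multiply, 4 sense flips]
mesh 1 [51T→22T]: running ratio 51/22, sense −
mesh 2 [30T→17T]: running ratio 45/11, sense +
mesh 3 [22T→82T]: running ratio 45/41, sense −
mesh 4 [73T→65T]: running ratio 657/533, sense +
ω_out/ω_in = 657/533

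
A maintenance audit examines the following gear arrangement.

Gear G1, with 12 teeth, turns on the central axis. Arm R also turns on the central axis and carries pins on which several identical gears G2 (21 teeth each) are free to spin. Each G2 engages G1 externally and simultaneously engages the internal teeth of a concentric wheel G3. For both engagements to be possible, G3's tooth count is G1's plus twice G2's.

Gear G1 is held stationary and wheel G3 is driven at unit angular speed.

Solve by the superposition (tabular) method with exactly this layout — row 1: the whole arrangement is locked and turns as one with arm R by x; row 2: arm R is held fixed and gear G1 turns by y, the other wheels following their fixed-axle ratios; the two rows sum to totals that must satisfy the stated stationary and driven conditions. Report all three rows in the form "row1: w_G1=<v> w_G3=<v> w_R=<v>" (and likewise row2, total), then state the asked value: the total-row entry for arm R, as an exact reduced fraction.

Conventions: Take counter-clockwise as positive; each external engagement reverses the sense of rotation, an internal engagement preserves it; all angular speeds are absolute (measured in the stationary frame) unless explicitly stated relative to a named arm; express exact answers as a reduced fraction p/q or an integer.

topology: planetary set — G1 12T / G2 21T / G3 54T, arm = carrier (Willis)
row 1: whole set turns with the arm by x
row 2 (arm held, sun turns y): ω_ring = −(12/54)·y, ω_arm = 0
boundary: total ω_sun = x + y = 0 and total ω_ring = x − (12/54)·y = 1  ⇒  y = -9/11, x = 9/11
row 2 ring = −(12/54)·(-9/11) = 2/11
totals (row 1 + row 2): sun 9/11 + (-9/11) = 0, ring 9/11 + 2/11 = 1, arm 9/11 + 0 = 9/11
asked cell (total, arm) = 9/11

row1: w_G1=9/11 w_G3=9/11 w_R=9/11
row2: w_G1=-9/11 w_G3=2/11 w_R=0
total: w_G1=0 w_G3=1 w_R=9/11
asked value: 9/11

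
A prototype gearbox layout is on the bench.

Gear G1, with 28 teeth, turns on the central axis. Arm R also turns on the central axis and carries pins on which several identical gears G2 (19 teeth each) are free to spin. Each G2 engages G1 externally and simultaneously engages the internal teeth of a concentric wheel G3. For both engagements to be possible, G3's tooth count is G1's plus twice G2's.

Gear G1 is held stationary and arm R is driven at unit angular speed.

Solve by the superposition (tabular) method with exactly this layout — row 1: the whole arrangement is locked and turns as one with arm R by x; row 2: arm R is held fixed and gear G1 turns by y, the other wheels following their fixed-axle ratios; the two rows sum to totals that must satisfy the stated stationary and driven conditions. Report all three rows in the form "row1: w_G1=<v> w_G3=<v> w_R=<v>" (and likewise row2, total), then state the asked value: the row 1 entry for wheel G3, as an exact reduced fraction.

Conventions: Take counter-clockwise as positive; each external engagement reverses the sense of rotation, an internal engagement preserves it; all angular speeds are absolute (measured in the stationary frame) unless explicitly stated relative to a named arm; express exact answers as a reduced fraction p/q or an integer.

recognized (axles ride arm R): planetary set, 28/19/66 teeth
row 1: whole set turns with the arm by x
superposition row 2 [arm held]: sun y, ring −(28/66)·y, arm 0
boundary: total ω_sun = x + y = 0 and total ω_arm = x = 1  ⇒  y = -1, x = 1
row 2 ring = −(28/66)·(-1) = 14/33
totals (row 1 + row 2): sun 1 + (-1) = 0, ring 1 + 14/33 = 47/33, arm 1 + 0 = 1
asked cell (row1, ring) = 1

row1: w_G1=1 w_G3=1 w_R=1
row2: w_G1=-1 w_G3=14/33 w_R=0
total: w_G1=0 w_G3=47/33 w_R=1
asked value: 1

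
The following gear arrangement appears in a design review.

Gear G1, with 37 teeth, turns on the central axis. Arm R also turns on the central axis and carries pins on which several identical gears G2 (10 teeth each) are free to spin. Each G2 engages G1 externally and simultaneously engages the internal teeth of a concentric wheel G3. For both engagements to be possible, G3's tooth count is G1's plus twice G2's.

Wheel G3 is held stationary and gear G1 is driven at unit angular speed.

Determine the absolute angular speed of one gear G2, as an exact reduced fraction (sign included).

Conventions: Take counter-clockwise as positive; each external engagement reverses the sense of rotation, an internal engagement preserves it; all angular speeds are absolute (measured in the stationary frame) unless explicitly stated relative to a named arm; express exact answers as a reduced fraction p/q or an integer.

planetary set (37T centre, 10T on arm, 57T internal) — Willis relation
ring teeth: 37 + 2·10 = 57
37(ω_sun−ω_arm) = −57(ω_ring−ω_arm),  ω_ring = 0, ω_sun = 1
37(1−ω_arm) = −57(0−ω_arm)  ⇒  94·ω_arm = 37  ⇒  ω_arm = 37/94
sun–planet mesh: 37·(1−37/94) = −10·(ω_p−ω_arm)  ⇒  ω_p−ω_arm = -2109/940
ω_p = 37/94 − 2109/940 = -37/20
exact speed ratio = -37/20

-37/20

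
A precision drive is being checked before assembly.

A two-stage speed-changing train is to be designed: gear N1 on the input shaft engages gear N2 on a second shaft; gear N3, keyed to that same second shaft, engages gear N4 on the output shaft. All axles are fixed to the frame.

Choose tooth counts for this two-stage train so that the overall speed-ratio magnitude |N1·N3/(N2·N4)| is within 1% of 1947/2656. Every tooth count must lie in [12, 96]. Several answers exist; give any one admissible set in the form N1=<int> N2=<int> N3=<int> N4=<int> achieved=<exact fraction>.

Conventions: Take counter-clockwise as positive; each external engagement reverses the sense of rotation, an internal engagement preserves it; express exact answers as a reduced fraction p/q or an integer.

N1=33 N2=32 N3=59 N4=83 achieved=1947/2656

design class (target 1947/2656): fixed-axis compound train
target = 1947/2656 in lowest terms: an exact hit needs N1·N3 = k·1947 and N2·N4 = k·2656 for one integer k, every count in [12, 96]; additionally prefer no 1:1 stage (N1 ≠ N2, N3 ≠ N4)
k = 1: N1·N3 = 1947 = 33·59, N2·N4 = 2656 = 32·83
achieved = 33·59/(32·83) = 1947/2656; |achieved − target| = 0 ≤ 1947/265600 ✓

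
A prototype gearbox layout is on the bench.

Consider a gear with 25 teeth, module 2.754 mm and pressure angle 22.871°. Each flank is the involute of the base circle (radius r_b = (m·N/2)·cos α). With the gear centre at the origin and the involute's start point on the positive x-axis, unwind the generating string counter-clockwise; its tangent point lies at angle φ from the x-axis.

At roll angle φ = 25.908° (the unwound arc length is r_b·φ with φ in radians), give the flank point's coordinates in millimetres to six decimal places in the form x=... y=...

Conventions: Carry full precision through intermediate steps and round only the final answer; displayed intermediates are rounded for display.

x=34.797398 y=0.957680

single-mesh involute tooth geometry (25T wheel at module 2.754)
pitch radius r_p = m·N/2 = 2.754·25/2 = 34.425000
base radius r_b = r_p·cos α = 34.425000·cos 22.871° = 31.718584
roll angle φ = 25.908° = 0.45217990 rad
x = r_b·(cos φ + φ·sin φ) = 34.797398
y = r_b·(sin φ − φ·cos φ) = 0.957680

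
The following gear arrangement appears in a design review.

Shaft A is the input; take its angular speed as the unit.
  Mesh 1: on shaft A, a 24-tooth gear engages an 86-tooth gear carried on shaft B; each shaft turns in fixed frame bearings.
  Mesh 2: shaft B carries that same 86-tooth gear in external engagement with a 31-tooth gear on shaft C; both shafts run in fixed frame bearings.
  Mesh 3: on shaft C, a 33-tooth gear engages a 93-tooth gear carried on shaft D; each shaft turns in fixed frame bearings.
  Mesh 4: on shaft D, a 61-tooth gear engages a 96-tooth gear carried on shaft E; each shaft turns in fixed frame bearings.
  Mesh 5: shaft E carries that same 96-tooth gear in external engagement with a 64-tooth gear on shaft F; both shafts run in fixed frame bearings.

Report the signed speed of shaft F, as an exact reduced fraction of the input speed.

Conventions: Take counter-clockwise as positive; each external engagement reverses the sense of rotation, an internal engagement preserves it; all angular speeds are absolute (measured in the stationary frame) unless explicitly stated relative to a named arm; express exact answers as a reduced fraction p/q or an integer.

5-mesh fixed-axis compound train (all bearings frame-fixed)
mesh 1 [24T→86T]: |ω|/ω_in = 1×24/86 = 12/43, sense flips to −
mesh 2 [86T→31T]: |ω|/ω_in = (12/43)×86/31 = 24/31, sense flips to +
mesh 3 [33T→93T]: |ω|/ω_in = (24/31)×33/93 = 264/961, sense flips to −
mesh 4 [61T→96T]: |ω|/ω_in = (264/961)×61/96 = 671/3844, sense flips to +
mesh 5 [96T→64T]: |ω|/ω_in = (671/3844)×96/64 = 2013/7688, sense flips to −
signed output speed (× input speed) = -2013/7688

-2013/7688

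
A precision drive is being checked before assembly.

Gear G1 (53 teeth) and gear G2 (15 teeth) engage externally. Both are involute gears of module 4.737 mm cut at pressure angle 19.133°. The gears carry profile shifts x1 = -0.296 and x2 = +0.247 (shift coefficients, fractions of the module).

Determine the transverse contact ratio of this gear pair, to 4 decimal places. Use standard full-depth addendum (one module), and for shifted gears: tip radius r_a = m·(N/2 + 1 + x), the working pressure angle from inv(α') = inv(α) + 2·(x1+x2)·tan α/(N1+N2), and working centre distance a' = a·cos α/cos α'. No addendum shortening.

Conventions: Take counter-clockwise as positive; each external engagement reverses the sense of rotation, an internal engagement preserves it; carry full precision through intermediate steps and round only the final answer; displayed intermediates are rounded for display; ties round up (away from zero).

1.6098

class = single-mesh tooth geometry [involute pair 53T × 15T, m = 4.737]
base radii: r_b1 = 118.596232, r_b2 = 33.564971
tip radii: r_a1 = 128.865348, r_a2 = 41.434539
inv(α') = inv(19.133°) + 2·(-0.296+0.247)·tan α/(53+15) = 0.01249237  ⇒  α' = 18.89172°
a' = a·cos α / cos α' = 161.0580·cos 19.133°/cos 18.89172° = 160.824473
action lengths: √(r_a1²−r_b1²) = 50.410433, √(r_a2²−r_b2²) = 24.294315
base pitch p_b = π·m·cos α = 14.059662
CR = (50.410433 + 24.294315 − 160.824473·sin 18.89172°)/14.059662 = 1.609774
contact ratio ≈ 1.6098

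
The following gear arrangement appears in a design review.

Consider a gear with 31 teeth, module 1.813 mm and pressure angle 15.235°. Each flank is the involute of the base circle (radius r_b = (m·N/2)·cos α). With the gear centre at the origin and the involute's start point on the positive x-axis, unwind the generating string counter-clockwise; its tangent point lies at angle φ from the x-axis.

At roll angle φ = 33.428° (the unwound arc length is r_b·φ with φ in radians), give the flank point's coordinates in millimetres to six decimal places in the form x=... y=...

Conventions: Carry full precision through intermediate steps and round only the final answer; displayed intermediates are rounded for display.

class = single-mesh tooth geometry [base-circle involute, m = 1.813, 31T]
pitch radius r_p = m·N/2 = 1.813·31/2 = 28.101500
base radius r_b = r_p·cos α = 28.101500·cos 15.235° = 27.113905
roll angle φ = 33.428° = 0.58342866 rad
x = r_b·(cos φ + φ·sin φ) = 31.343213
y = r_b·(sin φ − φ·cos φ) = 1.734517

x=31.343213 y=1.734517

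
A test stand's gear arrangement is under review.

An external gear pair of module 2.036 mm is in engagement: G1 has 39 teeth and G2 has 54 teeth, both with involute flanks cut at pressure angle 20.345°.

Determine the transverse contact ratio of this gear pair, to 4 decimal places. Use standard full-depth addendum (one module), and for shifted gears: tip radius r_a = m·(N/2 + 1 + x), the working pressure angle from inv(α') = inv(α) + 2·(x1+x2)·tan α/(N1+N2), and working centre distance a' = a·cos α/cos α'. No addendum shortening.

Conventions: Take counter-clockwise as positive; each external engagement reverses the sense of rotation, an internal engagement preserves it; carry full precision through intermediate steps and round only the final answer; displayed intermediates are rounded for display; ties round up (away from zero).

1.7206

class = single-mesh tooth geometry [involute pair 39T × 54T, m = 2.036]
base radii: r_b1 = 37.225237, r_b2 = 51.542636
tip radii: r_a1 = 41.738000, r_a2 = 57.008000
no profile shift: α' = α, a' = a
action lengths: √(r_a1²−r_b1²) = 18.877033, √(r_a2²−r_b2²) = 24.357109
base pitch p_b = π·m·cos α = 5.997258
CR = (18.877033 + 24.357109 − 94.674000·sin 20.34500°)/5.997258 = 1.720558
contact ratio ≈ 1.7206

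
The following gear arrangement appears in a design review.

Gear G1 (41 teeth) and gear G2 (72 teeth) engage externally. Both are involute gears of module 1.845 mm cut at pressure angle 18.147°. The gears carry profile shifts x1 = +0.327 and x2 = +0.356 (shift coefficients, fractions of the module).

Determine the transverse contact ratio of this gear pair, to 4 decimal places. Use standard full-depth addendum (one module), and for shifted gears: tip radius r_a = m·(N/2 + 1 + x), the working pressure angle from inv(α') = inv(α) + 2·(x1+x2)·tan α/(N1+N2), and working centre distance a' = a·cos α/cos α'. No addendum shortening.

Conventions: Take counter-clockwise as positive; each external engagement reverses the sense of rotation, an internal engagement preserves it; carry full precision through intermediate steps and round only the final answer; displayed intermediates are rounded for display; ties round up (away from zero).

1.7648

single-mesh involute tooth geometry (41T engaging 72T at module 1.845)
base radii: r_b1 = 35.941230, r_b2 = 63.116307
tip radii: r_a1 = 40.270815, r_a2 = 68.921820
inv(α') = inv(18.147°) + 2·(+0.327+0.356)·tan α/(41+72) = 0.01499577  ⇒  α' = 20.03944°
a' = a·cos α / cos α' = 104.2425·cos 18.147°/cos 20.03944° = 105.441272
action lengths: √(r_a1²−r_b1²) = 18.164981, √(r_a2²−r_b2²) = 27.686623
base pitch p_b = π·m·cos α = 5.507937
CR = (18.164981 + 27.686623 − 105.441272·sin 20.03944°)/5.507937 = 1.764793
contact ratio ≈ 1.7648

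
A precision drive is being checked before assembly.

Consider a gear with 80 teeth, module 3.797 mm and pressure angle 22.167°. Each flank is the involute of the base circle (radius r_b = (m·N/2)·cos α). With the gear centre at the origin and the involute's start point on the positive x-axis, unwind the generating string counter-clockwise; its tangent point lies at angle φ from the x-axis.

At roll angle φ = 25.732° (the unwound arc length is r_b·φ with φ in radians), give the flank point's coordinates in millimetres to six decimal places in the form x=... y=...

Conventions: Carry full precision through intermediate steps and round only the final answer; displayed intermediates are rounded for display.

topology: single-mesh involute geometry — m = 3.797, N = 80
pitch radius r_p = m·N/2 = 3.797·80/2 = 151.880000
base radius r_b = r_p·cos α = 151.880000·cos 22.167° = 140.654253
roll angle φ = 25.732° = 0.44910812 rad
x = r_b·(cos φ + φ·sin φ) = 154.131812
y = r_b·(sin φ − φ·cos φ) = 4.161974

x=154.131812 y=4.161974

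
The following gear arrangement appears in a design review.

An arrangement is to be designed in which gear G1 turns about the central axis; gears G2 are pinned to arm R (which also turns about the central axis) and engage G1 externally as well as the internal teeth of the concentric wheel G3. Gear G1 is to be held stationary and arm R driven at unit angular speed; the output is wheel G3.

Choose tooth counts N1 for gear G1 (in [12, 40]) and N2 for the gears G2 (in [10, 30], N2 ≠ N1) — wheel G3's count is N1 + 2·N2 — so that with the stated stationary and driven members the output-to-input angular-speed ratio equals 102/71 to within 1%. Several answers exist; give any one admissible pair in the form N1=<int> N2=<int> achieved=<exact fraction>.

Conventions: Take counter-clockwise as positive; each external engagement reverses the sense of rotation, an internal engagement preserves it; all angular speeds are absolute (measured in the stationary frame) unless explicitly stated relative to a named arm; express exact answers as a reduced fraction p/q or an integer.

planetary set to be sized for 102/71 (Willis relation)
Willis with ω_sun = 0: ω_ring/ω_arm = (N1+N3)/N3; set equal to 102/71  ⇒  N3/N1 = 1/(102/71 − 1) = 71/31
N3 = N1 + 2·N2  ⇒  N2/N1 = (N3/N1 − 1)/2 = (71/31 − 1)/2 = 20/31
smallest multiple with N1 ≥ 12 and N2 ≥ 10: k = 1  ⇒  N1 = 1·31 = 31, N2 = 1·20 = 20 (N1 ≤ 40, N2 ≤ 30, N2 ≠ N1 ✓), N3 = 31 + 2·20 = 71
check: (N1+N3)/N3 with N1 = 31, N3 = 71 gives 102/71; |achieved − target| = 0 ≤ 51/3550 ✓

N1=31 N2=20 achieved=102/71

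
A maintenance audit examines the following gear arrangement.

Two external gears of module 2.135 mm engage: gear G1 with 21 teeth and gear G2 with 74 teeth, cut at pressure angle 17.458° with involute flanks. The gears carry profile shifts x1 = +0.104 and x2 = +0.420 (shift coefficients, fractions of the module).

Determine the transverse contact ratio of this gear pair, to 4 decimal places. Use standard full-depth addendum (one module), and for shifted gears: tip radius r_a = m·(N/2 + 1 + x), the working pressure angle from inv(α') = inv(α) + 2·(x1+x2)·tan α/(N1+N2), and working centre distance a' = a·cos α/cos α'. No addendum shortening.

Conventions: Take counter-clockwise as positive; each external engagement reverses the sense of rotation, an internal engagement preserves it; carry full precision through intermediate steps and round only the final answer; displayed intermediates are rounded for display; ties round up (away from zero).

class = single-mesh tooth geometry [involute pair 21T × 74T, m = 2.135]
base radii: r_b1 = 21.384885, r_b2 = 75.356263
tip radii: r_a1 = 24.774540, r_a2 = 82.026700
inv(α') = inv(17.458°) + 2·(+0.104+0.420)·tan α/(21+74) = 0.01326284  ⇒  α' = 19.26084°
a' = a·cos α / cos α' = 101.4125·cos 17.458°/cos 19.26084° = 102.477139
action lengths: √(r_a1²−r_b1²) = 12.508577, √(r_a2²−r_b2²) = 32.400820
base pitch p_b = π·m·cos α = 6.398343
CR = (12.508577 + 32.400820 − 102.477139·sin 19.26084°)/6.398343 = 1.735659
contact ratio ≈ 1.7357

1.7357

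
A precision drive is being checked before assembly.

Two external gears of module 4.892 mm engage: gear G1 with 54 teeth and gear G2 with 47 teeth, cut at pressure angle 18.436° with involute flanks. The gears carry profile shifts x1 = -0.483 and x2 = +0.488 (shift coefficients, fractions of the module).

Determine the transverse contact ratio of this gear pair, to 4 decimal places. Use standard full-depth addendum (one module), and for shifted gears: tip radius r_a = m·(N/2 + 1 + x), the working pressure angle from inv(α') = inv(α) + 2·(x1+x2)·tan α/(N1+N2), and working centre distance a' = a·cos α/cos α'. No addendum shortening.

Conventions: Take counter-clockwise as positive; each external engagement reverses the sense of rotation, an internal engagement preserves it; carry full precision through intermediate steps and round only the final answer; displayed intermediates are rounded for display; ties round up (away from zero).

1.7967

recognized (one external pair, fixed centres): single-mesh tooth geometry, m = 4.892, N1 = 54, N2 = 47
base radii: r_b1 = 125.305118, r_b2 = 109.061862
tip radii: r_a1 = 134.613164, r_a2 = 122.241296
inv(α') = inv(18.436°) + 2·(-0.483+0.488)·tan α/(54+47) = 0.01161782  ⇒  α' = 18.45300°
a' = a·cos α / cos α' = 247.0460·cos 18.436°/cos 18.45300° = 247.070449
action lengths: √(r_a1²−r_b1²) = 49.186698, √(r_a2²−r_b2²) = 55.212722
base pitch p_b = π·m·cos α = 14.579913
CR = (49.186698 + 55.212722 − 247.070449·sin 18.45300°)/14.579913 = 1.796653
contact ratio ≈ 1.7967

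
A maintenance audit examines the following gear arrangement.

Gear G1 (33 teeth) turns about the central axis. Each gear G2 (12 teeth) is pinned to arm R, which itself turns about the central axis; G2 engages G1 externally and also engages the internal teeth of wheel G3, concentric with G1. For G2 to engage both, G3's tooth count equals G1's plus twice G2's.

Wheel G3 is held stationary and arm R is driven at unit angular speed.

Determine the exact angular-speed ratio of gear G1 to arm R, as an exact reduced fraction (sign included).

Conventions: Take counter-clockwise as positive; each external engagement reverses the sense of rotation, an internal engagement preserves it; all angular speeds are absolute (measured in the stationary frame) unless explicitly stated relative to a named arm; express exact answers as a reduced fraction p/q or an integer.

30/11

topology: planetary set — G1 33T / G2 12T / G3 57T, arm = carrier (Willis)
ring teeth: 33 + 2·12 = 57
33(ω_sun−ω_arm) = −57(ω_ring−ω_arm),  ω_ring = 0, ω_arm = 1
ω_sun = 1 − (57/33)(0−1) = 30/11
ω_out/ω_in = 30/11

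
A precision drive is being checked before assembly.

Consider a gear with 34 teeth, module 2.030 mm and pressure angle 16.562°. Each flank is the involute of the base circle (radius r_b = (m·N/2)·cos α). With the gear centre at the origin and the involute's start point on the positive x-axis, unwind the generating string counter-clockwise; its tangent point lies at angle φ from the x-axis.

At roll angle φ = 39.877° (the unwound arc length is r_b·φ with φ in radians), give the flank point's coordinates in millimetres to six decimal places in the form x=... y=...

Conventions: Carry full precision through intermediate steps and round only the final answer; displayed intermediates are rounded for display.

class = single-mesh tooth geometry [base-circle involute, m = 2.030, 34T]
pitch radius r_p = m·N/2 = 2.030·34/2 = 34.510000
base radius r_b = r_p·cos α = 34.510000·cos 16.562° = 33.078244
roll angle φ = 39.877° = 0.69598495 rad
x = r_b·(cos φ + φ·sin φ) = 40.145328
y = r_b·(sin φ − φ·cos φ) = 3.540267

x=40.145328 y=3.540267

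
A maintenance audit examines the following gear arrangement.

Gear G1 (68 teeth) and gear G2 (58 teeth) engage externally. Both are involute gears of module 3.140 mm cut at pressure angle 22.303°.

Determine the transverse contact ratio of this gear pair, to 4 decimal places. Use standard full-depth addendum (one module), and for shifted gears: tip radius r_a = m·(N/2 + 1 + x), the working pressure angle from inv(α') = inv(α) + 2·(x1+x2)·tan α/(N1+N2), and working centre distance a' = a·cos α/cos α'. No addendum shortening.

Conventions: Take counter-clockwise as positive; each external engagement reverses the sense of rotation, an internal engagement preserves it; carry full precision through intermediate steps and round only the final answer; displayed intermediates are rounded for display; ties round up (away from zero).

single-mesh involute tooth geometry (68T engaging 58T at module 3.140)
base radii: r_b1 = 98.773268, r_b2 = 84.247788
tip radii: r_a1 = 109.900000, r_a2 = 94.200000
no profile shift: α' = α, a' = a
action lengths: √(r_a1²−r_b1²) = 48.185594, √(r_a2²−r_b2²) = 42.142025
base pitch p_b = π·m·cos α = 9.126629
CR = (48.185594 + 42.142025 − 197.820000·sin 22.30300°)/9.126629 = 1.671375
contact ratio ≈ 1.6714

1.6714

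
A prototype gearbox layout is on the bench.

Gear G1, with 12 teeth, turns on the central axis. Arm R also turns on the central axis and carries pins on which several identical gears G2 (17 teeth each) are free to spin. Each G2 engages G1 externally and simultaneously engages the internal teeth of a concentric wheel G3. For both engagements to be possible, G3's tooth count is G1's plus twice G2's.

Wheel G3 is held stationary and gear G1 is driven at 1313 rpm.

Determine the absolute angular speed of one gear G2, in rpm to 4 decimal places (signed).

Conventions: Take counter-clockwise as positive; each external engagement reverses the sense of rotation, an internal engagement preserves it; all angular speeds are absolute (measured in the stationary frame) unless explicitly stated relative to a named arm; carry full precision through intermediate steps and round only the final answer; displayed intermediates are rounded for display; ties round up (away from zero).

-463.4118 rpm

planetary set (12T centre, 17T on arm, 46T internal) — Willis relation
normalise by the input: solve with ω_sun = 1, then scale by 1313 rpm
ring teeth: 12 + 2·17 = 46
12(ω_sun−ω_arm) = −46(ω_ring−ω_arm),  ω_ring = 0, ω_sun = 1
12(1−ω_arm) = −46(0−ω_arm)  ⇒  58·ω_arm = 12  ⇒  ω_arm = 6/29
sun–planet mesh: 12·(1−6/29) = −17·(ω_p−ω_arm)  ⇒  ω_p−ω_arm = -276/493
ω_p = 6/29 − 276/493 = -6/17
scale: ω_p = -6/17 × 1313 rpm = -463.4118 rpm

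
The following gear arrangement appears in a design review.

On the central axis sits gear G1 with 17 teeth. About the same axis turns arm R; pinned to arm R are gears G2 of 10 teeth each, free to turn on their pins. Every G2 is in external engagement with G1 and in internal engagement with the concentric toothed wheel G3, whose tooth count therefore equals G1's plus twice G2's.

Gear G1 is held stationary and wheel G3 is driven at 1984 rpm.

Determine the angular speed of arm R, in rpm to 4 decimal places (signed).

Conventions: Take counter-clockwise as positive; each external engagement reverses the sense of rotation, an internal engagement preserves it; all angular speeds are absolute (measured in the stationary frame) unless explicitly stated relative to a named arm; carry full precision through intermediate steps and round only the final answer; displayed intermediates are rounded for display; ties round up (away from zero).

+1359.4074 rpm

class = planetary set [G3 = 17+2·10 = 37; Willis about the carrier]
normalise by the input: solve with ω_ring = 1, then scale by 1984 rpm
ring teeth: 17 + 2·10 = 37
17(ω_sun−ω_arm) = −37(ω_ring−ω_arm),  ω_sun = 0, ω_ring = 1
17(0−ω_arm) = −37(1−ω_arm)  ⇒  54·ω_arm = 37  ⇒  ω_arm = 37/54
scale: ω_arm = 37/54 × 1984 rpm = +1359.4074 rpm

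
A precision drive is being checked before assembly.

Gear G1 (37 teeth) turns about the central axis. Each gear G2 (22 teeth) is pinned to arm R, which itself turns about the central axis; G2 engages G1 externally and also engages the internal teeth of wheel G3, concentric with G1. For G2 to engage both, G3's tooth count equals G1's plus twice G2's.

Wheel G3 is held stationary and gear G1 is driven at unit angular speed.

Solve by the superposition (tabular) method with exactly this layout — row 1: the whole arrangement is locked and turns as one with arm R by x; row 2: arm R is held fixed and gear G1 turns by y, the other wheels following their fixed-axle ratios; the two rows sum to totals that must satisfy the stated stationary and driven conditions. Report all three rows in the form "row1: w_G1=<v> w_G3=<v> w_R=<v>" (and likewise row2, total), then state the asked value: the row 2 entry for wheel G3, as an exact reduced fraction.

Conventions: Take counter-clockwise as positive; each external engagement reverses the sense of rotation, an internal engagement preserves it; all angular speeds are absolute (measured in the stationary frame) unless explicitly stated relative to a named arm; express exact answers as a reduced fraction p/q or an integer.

recognized (axles ride arm R): planetary set, 37/22/81 teeth
row 1: whole set turns with the arm by x
row 2: sun turns y, ring = −(37/81)·y, arm 0
boundary: total ω_ring = x − (37/81)·y = 0 and total ω_sun = x + y = 1  ⇒  y = 81/118, x = 37/118
row 2 ring = −(37/81)·81/118 = -37/118
totals (row 1 + row 2): sun 37/118 + 81/118 = 1, ring 37/118 + (-37/118) = 0, arm 37/118 + 0 = 37/118
asked cell (row2, ring) = -37/118

row1: w_G1=37/118 w_G3=37/118 w_R=37/118
row2: w_G1=81/118 w_G3=-37/118 w_R=0
total: w_G1=1 w_G3=0 w_R=37/118
asked value: -37/118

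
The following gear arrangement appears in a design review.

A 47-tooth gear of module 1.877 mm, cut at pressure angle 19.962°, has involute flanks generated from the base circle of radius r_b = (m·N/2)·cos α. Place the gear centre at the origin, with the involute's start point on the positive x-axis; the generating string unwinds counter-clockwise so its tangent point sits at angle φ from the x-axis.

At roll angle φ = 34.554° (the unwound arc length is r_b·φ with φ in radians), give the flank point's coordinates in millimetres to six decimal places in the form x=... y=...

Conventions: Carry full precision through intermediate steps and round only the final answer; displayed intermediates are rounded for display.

topology: single-mesh involute geometry — m = 1.877, N = 47
pitch radius r_p = m·N/2 = 1.877·47/2 = 44.109500
base radius r_b = r_p·cos α = 44.109500·cos 19.962° = 41.459368
roll angle φ = 34.554° = 0.60308107 rad
x = r_b·(cos φ + φ·sin φ) = 48.327077
y = r_b·(sin φ − φ·cos φ) = 2.922469

x=48.327077 y=2.922469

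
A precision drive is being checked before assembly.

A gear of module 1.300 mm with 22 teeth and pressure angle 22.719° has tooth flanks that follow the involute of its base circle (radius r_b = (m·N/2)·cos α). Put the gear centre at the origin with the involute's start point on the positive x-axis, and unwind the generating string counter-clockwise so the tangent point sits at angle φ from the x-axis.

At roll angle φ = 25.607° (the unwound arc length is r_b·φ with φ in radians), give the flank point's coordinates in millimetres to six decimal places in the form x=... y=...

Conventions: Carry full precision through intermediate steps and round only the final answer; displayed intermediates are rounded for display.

single-mesh involute tooth geometry (22T wheel at module 1.300)
pitch radius r_p = m·N/2 = 1.300·22/2 = 14.300000
base radius r_b = r_p·cos α = 14.300000·cos 22.719° = 13.190464
roll angle φ = 25.607° = 0.44692646 rad
x = r_b·(cos φ + φ·sin φ) = 14.442760
y = r_b·(sin φ − φ·cos φ) = 0.384722

x=14.442760 y=0.384722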